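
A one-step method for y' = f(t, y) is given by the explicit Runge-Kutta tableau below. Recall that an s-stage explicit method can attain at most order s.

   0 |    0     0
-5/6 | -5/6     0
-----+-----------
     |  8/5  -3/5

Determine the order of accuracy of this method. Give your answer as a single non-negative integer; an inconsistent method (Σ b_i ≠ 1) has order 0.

2

b = (8/5, -3/5)
c = (0, -5/6)
Σ b_i: 8/5·1 + (-3/5)·1 = 1 ✓
b·c: (-3/5)·(-5/6) = 1/2 ✓; 2 stages ⇒ order 2.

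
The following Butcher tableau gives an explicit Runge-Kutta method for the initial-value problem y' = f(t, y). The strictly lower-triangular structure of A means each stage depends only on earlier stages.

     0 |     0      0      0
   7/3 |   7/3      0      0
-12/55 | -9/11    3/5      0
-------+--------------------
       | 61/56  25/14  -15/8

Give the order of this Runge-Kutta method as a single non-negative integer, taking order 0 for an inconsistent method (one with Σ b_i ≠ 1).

1

b = (61/56, 25/14, -15/8)
c = (0, 7/3, -12/55)
Ac = (0, 0, 7/5)
Σ b_i: 61/56·1 + 25/14·1 + (-15/8)·1 = 1 ✓
b·c: 25/14·7/3 + (-15/8)·(-12/55) = 151/33 ≠ 1/2 ⇒ order 1.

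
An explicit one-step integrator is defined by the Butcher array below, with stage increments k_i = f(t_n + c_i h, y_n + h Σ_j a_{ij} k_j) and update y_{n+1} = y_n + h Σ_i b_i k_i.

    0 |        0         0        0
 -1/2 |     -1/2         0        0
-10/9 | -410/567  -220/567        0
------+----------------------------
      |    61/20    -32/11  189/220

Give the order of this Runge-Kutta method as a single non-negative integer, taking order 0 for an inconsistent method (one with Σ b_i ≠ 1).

b = (61/20, -32/11, 189/220)
c = (0, -1/2, -10/9)
Ac = (0, 0, 110/567)
Σ b_i: 61/20·1 + (-32/11)·1 + 189/220·1 = 1 ✓
b·c: (-32/11)·(-1/2) + 189/220·(-10/9) = 1/2 ✓
b·c²: (-32/11)·1/4 + 189/220·100/81 = 1/3 ✓
b·Ac: 189/220·110/567 = 1/6 ✓; 3 stages ⇒ order 3.

3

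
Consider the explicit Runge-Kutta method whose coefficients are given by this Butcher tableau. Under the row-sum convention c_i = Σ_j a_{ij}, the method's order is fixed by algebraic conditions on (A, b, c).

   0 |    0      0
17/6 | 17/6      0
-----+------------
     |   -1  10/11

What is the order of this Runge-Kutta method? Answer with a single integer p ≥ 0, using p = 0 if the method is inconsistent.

0

b = (-1, 10/11)
c = (0, 17/6)
Σ b_i: (-1)·1 + 10/11·1 = -1/11 ≠ 1 ⇒ order 0.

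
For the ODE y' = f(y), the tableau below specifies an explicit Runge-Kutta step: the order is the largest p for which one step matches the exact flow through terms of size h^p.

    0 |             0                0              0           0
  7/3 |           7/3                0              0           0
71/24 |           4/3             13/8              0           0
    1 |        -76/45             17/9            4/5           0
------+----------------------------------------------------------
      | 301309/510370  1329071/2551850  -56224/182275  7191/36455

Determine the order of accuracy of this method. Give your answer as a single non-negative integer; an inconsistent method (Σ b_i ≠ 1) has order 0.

3

b = (301309/510370, 1329071/2551850, -56224/182275, 7191/36455)
c = (0, 7/3, 71/24, 1)
Ac = (0, 0, 91/24, 1829/270)
Σ b_i: 301309/510370·1 + 1329071/2551850·1 + (-56224/182275)·1 + 7191/36455·1 = 1 ✓
b·c: 1329071/2551850·7/3 + (-56224/182275)·71/24 + 7191/36455·1 = 1/2 ✓
b·c²: 1329071/2551850·49/9 + (-56224/182275)·5041/576 + 7191/36455·1 = 1/3 ✓
b·Ac: (-56224/182275)·91/24 + 7191/36455·1829/270 = 1/6 ✓
b·c³: 1329071/2551850·343/27 + (-56224/182275)·357911/13824 + 7191/36455·1 = -683861/583280 ≠ 1/4 ⇒ order 3.
b·(c∘Ac): (-56224/182275)·6461/576 + 7191/36455·1829/270 = -3483932/1640475 ≠ 1/8
b·Ac²: (-56224/182275)·637/72 + 7191/36455·112009/6480 = 3573163/5249520 ≠ 1/12
b·A²c: 7191/36455·91/30 = 218127/364550 ≠ 1/24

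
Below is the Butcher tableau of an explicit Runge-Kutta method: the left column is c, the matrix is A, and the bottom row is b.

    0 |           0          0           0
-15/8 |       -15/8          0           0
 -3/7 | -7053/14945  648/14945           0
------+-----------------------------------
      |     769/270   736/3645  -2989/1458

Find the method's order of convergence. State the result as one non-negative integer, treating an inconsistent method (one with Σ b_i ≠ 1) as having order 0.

3

b = (769/270, 736/3645, -2989/1458)
c = (0, -15/8, -3/7)
Ac = (0, 0, -243/2989)
Σ b_i: 769/270·1 + 736/3645·1 + (-2989/1458)·1 = 1 ✓
b·c: 736/3645·(-15/8) + (-2989/1458)·(-3/7) = 1/2 ✓
b·c²: 736/3645·225/64 + (-2989/1458)·9/49 = 1/3 ✓
b·Ac: (-2989/1458)·(-243/2989) = 1/6 ✓; 3 stages ⇒ order 3.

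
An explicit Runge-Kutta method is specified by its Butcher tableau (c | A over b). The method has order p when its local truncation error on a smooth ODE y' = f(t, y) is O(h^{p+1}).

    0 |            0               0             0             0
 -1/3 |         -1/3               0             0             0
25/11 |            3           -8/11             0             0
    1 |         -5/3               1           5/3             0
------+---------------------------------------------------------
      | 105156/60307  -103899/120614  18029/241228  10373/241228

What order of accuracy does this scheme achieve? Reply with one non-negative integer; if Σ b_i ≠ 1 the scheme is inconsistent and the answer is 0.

3

b = (105156/60307, -103899/120614, 18029/241228, 10373/241228)
c = (0, -1/3, 25/11, 1)
Ac = (0, 0, 8/33, 38/11)
Σ b_i: 105156/60307·1 + (-103899/120614)·1 + 18029/241228·1 + 10373/241228·1 = 1 ✓
b·c: (-103899/120614)·(-1/3) + 18029/241228·25/11 + 10373/241228·1 = 1/2 ✓
b·c²: (-103899/120614)·1/9 + 18029/241228·625/121 + 10373/241228·1 = 1/3 ✓
b·Ac: 18029/241228·8/33 + 10373/241228·38/11 = 1/6 ✓
b·c³: (-103899/120614)·(-1/27) + 18029/241228·15625/1331 + 10373/241228·1 = 11370989/11940786 ≠ 1/4 ⇒ order 3.
b·(c∘Ac): 18029/241228·200/363 + 10373/241228·38/11 = 68651/361842 ≠ 1/8
b·Ac²: 18029/241228·(-8/99) + 10373/241228·9496/1089 = 244736/663377 ≠ 1/12
b·A²c: 10373/241228·40/99 = 9430/542763 ≠ 1/24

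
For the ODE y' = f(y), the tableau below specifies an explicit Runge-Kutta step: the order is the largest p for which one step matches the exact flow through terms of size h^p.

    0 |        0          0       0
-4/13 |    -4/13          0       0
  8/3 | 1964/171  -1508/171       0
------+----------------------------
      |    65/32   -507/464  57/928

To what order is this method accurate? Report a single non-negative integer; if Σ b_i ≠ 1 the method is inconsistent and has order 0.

b = (65/32, -507/464, 57/928)
c = (0, -4/13, 8/3)
Ac = (0, 0, 464/171)
Σ b_i: 65/32·1 + (-507/464)·1 + 57/928·1 = 1 ✓
b·c: (-507/464)·(-4/13) + 57/928·8/3 = 1/2 ✓
b·c²: (-507/464)·16/169 + 57/928·64/9 = 1/3 ✓
b·Ac: 57/928·464/171 = 1/6 ✓; 3 stages ⇒ order 3.

3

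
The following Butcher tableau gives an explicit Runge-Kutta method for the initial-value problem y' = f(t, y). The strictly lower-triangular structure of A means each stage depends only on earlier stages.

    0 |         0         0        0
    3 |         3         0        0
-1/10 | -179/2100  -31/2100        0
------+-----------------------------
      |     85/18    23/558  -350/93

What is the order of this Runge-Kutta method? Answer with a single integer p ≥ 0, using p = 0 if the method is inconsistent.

3

b = (85/18, 23/558, -350/93)
c = (0, 3, -1/10)
Ac = (0, 0, -31/700)
Σ b_i: 85/18·1 + 23/558·1 + (-350/93)·1 = 1 ✓
b·c: 23/558·3 + (-350/93)·(-1/10) = 1/2 ✓
b·c²: 23/558·9 + (-350/93)·1/100 = 1/3 ✓
b·Ac: (-350/93)·(-31/700) = 1/6 ✓; 3 stages ⇒ order 3.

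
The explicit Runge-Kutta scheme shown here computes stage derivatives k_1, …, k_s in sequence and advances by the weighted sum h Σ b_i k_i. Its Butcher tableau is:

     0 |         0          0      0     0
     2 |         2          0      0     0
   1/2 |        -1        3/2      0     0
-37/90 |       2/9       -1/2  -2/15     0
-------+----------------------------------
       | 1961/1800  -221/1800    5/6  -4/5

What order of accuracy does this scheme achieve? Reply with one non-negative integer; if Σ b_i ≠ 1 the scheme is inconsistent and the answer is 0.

2

b = (1961/1800, -221/1800, 5/6, -4/5)
c = (0, 2, 1/2, -37/90)
Ac = (0, 0, 3, -16/15)
Σ b_i: 1961/1800·1 + (-221/1800)·1 + 5/6·1 + (-4/5)·1 = 1 ✓
b·c: (-221/1800)·2 + 5/6·1/2 + (-4/5)·(-37/90) = 1/2 ✓
b·c²: (-221/1800)·4 + 5/6·1/4 + (-4/5)·1369/8100 = -33857/81000 ≠ 1/3 ⇒ order 2.
b·Ac: 5/6·3 + (-4/5)·(-16/15) = 503/150 ≠ 1/6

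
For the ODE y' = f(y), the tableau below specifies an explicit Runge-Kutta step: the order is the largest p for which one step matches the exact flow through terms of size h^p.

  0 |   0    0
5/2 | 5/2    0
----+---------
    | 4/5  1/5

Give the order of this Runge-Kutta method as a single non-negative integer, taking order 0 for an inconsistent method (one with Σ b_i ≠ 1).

b = (4/5, 1/5)
c = (0, 5/2)
Σ b_i: 4/5·1 + 1/5·1 = 1 ✓
b·c: 1/5·5/2 = 1/2 ✓; 2 stages ⇒ order 2.

2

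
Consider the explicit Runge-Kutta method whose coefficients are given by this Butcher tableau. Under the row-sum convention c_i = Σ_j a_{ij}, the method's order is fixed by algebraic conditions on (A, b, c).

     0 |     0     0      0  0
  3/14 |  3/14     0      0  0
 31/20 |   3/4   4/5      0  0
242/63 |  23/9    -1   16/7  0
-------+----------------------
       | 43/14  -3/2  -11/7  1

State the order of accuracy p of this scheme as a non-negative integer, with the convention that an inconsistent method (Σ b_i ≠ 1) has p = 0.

1

b = (43/14, -3/2, -11/7, 1)
c = (0, 3/14, 31/20, 242/63)
Ac = (0, 0, 6/35, 233/70)
Σ b_i: 43/14·1 + (-3/2)·1 + (-11/7)·1 + 1·1 = 1 ✓
b·c: (-3/2)·3/14 + (-11/7)·31/20 + 1·242/63 = 683/630 ≠ 1/2 ⇒ order 1.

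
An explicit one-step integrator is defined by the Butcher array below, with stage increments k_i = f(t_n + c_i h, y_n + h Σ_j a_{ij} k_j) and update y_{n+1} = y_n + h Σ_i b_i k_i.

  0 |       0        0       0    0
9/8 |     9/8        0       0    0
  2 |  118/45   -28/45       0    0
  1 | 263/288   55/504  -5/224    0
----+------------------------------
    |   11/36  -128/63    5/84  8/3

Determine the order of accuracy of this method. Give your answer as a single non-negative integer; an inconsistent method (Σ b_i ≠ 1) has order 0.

b = (11/36, -128/63, 5/84, 8/3)
c = (0, 9/8, 2, 1)
Ac = (0, 0, -7/10, 5/64)
Σ b_i: 11/36·1 + (-128/63)·1 + 5/84·1 + 8/3·1 = 1 ✓
b·c: (-128/63)·9/8 + 5/84·2 + 8/3·1 = 1/2 ✓
b·c²: (-128/63)·81/64 + 5/84·4 + 8/3·1 = 1/3 ✓
b·Ac: 5/84·(-7/10) + 8/3·5/64 = 1/6 ✓
b·c³: (-128/63)·729/512 + 5/84·8 + 8/3·1 = 1/4 ✓
b·(c∘Ac): 5/84·(-7/5) + 8/3·5/64 = 1/8 ✓
b·Ac²: 5/84·(-63/80) + 8/3·25/512 = 1/12 ✓
b·A²c: 8/3·1/64 = 1/24 ✓; 4 stages ⇒ order 4.

4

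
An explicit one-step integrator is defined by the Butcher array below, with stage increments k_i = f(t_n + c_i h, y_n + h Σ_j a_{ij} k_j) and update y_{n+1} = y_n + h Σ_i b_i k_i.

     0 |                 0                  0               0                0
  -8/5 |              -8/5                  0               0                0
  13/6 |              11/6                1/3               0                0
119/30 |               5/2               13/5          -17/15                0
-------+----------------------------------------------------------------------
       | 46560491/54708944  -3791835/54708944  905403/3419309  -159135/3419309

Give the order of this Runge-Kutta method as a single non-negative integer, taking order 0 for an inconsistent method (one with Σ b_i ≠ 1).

3

b = (46560491/54708944, -3791835/54708944, 905403/3419309, -159135/3419309)
c = (0, -8/5, 13/6, 119/30)
Ac = (0, 0, -8/15, -2977/450)
Σ b_i: 46560491/54708944·1 + (-3791835/54708944)·1 + 905403/3419309·1 + (-159135/3419309)·1 = 1 ✓
b·c: (-3791835/54708944)·(-8/5) + 905403/3419309·13/6 + (-159135/3419309)·119/30 = 1/2 ✓
b·c²: (-3791835/54708944)·64/25 + 905403/3419309·169/36 + (-159135/3419309)·14161/900 = 1/3 ✓
b·Ac: 905403/3419309·(-8/15) + (-159135/3419309)·(-2977/450) = 1/6 ✓
b·c³: (-3791835/54708944)·(-512/125) + 905403/3419309·2197/216 + (-159135/3419309)·1685159/27000 = 222922831/3077378100 ≠ 1/4 ⇒ order 3.
b·(c∘Ac): 905403/3419309·(-52/45) + (-159135/3419309)·(-354263/13500) = 2816757047/3077378100 ≠ 1/8
b·Ac²: 905403/3419309·64/75 + (-159135/3419309)·18031/13500 = 20162345/123095124 ≠ 1/12
b·A²c: (-159135/3419309)·136/225 = -1442824/51289635 ≠ 1/24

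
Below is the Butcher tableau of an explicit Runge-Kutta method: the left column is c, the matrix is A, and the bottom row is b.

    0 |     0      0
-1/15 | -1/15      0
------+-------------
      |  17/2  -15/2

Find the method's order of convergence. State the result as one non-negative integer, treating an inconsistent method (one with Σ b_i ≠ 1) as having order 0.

2

b = (17/2, -15/2)
c = (0, -1/15)
Σ b_i: 17/2·1 + (-15/2)·1 = 1 ✓
b·c: (-15/2)·(-1/15) = 1/2 ✓; 2 stages ⇒ order 2.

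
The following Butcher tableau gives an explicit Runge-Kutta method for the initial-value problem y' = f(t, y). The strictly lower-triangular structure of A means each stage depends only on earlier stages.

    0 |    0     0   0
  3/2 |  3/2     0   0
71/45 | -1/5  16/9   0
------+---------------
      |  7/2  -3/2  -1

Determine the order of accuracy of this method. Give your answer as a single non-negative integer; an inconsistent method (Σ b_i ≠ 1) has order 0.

1

b = (7/2, -3/2, -1)
c = (0, 3/2, 71/45)
Ac = (0, 0, 8/3)
Σ b_i: 7/2·1 + (-3/2)·1 + (-1)·1 = 1 ✓
b·c: (-3/2)·3/2 + (-1)·71/45 = -689/180 ≠ 1/2 ⇒ order 1.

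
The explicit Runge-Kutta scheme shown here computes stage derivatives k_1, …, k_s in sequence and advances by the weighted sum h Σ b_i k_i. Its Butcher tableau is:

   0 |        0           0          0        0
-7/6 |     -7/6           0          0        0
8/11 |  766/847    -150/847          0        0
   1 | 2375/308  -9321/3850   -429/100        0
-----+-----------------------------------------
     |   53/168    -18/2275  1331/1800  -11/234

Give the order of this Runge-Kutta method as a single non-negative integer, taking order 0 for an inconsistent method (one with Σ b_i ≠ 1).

4

b = (53/168, -18/2275, 1331/1800, -11/234)
c = (0, -7/6, 8/11, 1)
Ac = (0, 0, 25/121, -13/44)
Σ b_i: 53/168·1 + (-18/2275)·1 + 1331/1800·1 + (-11/234)·1 = 1 ✓
b·c: (-18/2275)·(-7/6) + 1331/1800·8/11 + (-11/234)·1 = 1/2 ✓
b·c²: (-18/2275)·49/36 + 1331/1800·64/121 + (-11/234)·1 = 1/3 ✓
b·Ac: 1331/1800·25/121 + (-11/234)·(-13/44) = 1/6 ✓
b·c³: (-18/2275)·(-343/216) + 1331/1800·512/1331 + (-11/234)·1 = 1/4 ✓
b·(c∘Ac): 1331/1800·200/1331 + (-11/234)·(-13/44) = 1/8 ✓
b·Ac²: 1331/1800·(-175/726) + (-11/234)·(-1469/264) = 1/12 ✓
b·A²c: (-11/234)·(-39/44) = 1/24 ✓; 4 stages ⇒ order 4.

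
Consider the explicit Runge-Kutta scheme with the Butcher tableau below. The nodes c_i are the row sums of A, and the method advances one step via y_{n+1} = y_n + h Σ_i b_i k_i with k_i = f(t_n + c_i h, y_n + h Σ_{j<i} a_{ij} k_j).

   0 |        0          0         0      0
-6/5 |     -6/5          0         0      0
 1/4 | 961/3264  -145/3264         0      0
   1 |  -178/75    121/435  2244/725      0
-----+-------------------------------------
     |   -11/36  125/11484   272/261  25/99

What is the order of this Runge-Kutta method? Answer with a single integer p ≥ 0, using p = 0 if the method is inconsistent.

4

b = (-11/36, 125/11484, 272/261, 25/99)
c = (0, -6/5, 1/4, 1)
Ac = (0, 0, 29/544, 11/25)
Σ b_i: (-11/36)·1 + 125/11484·1 + 272/261·1 + 25/99·1 = 1 ✓
b·c: 125/11484·(-6/5) + 272/261·1/4 + 25/99·1 = 1/2 ✓
b·c²: 125/11484·36/25 + 272/261·1/16 + 25/99·1 = 1/3 ✓
b·Ac: 272/261·29/544 + 25/99·11/25 = 1/6 ✓
b·c³: 125/11484·(-216/125) + 272/261·1/64 + 25/99·1 = 1/4 ✓
b·(c∘Ac): 272/261·29/2176 + 25/99·11/25 = 1/8 ✓
b·Ac²: 272/261·(-87/1360) + 25/99·297/500 = 1/12 ✓
b·A²c: 25/99·33/200 = 1/24 ✓; 4 stages ⇒ order 4.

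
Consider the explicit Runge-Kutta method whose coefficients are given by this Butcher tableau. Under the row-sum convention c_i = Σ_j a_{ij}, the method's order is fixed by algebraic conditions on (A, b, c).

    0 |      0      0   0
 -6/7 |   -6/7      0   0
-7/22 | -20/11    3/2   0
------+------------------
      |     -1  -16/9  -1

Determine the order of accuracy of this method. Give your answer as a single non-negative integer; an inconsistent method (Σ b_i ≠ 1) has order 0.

b = (-1, -16/9, -1)
c = (0, -6/7, -7/22)
Ac = (0, 0, -9/7)
Σ b_i: (-1)·1 + (-16/9)·1 + (-1)·1 = -34/9 ≠ 1 ⇒ order 0.

0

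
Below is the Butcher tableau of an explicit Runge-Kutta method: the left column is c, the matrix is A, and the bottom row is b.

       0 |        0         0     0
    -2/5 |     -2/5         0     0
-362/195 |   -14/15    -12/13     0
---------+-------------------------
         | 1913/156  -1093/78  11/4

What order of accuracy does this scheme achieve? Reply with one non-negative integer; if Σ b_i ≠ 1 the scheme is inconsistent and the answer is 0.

b = (1913/156, -1093/78, 11/4)
c = (0, -2/5, -362/195)
Ac = (0, 0, 24/65)
Σ b_i: 1913/156·1 + (-1093/78)·1 + 11/4·1 = 1 ✓
b·c: (-1093/78)·(-2/5) + 11/4·(-362/195) = 1/2 ✓
b·c²: (-1093/78)·4/25 + 11/4·131044/38025 = 275117/38025 ≠ 1/3 ⇒ order 2.
b·Ac: 11/4·24/65 = 66/65 ≠ 1/6

2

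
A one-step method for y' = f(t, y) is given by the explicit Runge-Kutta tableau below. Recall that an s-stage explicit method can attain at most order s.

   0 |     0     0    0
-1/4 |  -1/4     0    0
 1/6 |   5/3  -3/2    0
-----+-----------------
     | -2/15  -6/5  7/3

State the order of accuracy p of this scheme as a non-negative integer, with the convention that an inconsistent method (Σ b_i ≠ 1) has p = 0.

b = (-2/15, -6/5, 7/3)
c = (0, -1/4, 1/6)
Ac = (0, 0, 3/8)
Σ b_i: (-2/15)·1 + (-6/5)·1 + 7/3·1 = 1 ✓
b·c: (-6/5)·(-1/4) + 7/3·1/6 = 31/45 ≠ 1/2 ⇒ order 1.

1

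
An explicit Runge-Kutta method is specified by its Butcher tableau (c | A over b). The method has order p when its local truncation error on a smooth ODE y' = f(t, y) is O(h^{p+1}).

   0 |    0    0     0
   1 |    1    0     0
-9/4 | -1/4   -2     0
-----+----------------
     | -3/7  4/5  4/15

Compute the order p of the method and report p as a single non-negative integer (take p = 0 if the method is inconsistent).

b = (-3/7, 4/5, 4/15)
c = (0, 1, -9/4)
Ac = (0, 0, -2)
Σ b_i: (-3/7)·1 + 4/5·1 + 4/15·1 = 67/105 ≠ 1 ⇒ order 0.

0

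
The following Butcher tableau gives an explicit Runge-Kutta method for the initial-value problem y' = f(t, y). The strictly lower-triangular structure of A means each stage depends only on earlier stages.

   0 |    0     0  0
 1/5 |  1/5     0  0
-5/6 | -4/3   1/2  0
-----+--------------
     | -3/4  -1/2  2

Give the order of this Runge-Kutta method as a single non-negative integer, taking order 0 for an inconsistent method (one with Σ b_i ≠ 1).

b = (-3/4, -1/2, 2)
c = (0, 1/5, -5/6)
Ac = (0, 0, 1/10)
Σ b_i: (-3/4)·1 + (-1/2)·1 + 2·1 = 3/4 ≠ 1 ⇒ order 0.

0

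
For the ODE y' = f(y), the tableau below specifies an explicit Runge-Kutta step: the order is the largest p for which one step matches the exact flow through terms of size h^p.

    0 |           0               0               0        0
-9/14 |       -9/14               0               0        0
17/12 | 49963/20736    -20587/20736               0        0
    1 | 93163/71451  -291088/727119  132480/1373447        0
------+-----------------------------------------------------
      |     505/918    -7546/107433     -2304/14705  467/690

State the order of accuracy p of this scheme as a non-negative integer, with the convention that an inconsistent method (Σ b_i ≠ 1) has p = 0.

4

b = (505/918, -7546/107433, -2304/14705, 467/690)
c = (0, -9/14, 17/12, 1)
Ac = (0, 0, 2941/4608, 184/467)
Σ b_i: 505/918·1 + (-7546/107433)·1 + (-2304/14705)·1 + 467/690·1 = 1 ✓
b·c: (-7546/107433)·(-9/14) + (-2304/14705)·17/12 + 467/690·1 = 1/2 ✓
b·c²: (-7546/107433)·81/196 + (-2304/14705)·289/144 + 467/690·1 = 1/3 ✓
b·Ac: (-2304/14705)·2941/4608 + 467/690·184/467 = 1/6 ✓
b·c³: (-7546/107433)·(-729/2744) + (-2304/14705)·4913/1728 + 467/690·1 = 1/4 ✓
b·(c∘Ac): (-2304/14705)·49997/55296 + 467/690·184/467 = 1/8 ✓
b·Ac²: (-2304/14705)·(-2941/7168) + 467/690·92/3269 = 1/12 ✓
b·A²c: 467/690·115/1868 = 1/24 ✓; 4 stages ⇒ order 4.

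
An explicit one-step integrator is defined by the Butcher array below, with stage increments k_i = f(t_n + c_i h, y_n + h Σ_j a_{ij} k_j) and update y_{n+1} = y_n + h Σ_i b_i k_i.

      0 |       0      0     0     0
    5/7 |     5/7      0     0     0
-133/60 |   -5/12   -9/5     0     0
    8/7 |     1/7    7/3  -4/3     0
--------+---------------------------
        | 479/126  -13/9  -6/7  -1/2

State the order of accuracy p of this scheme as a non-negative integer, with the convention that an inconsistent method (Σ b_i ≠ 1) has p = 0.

1

b = (479/126, -13/9, -6/7, -1/2)
c = (0, 5/7, -133/60, 8/7)
Ac = (0, 0, -9/7, 208/45)
Σ b_i: 479/126·1 + (-13/9)·1 + (-6/7)·1 + (-1/2)·1 = 1 ✓
b·c: (-13/9)·5/7 + (-6/7)·(-133/60) + (-1/2)·8/7 = 187/630 ≠ 1/2 ⇒ order 1.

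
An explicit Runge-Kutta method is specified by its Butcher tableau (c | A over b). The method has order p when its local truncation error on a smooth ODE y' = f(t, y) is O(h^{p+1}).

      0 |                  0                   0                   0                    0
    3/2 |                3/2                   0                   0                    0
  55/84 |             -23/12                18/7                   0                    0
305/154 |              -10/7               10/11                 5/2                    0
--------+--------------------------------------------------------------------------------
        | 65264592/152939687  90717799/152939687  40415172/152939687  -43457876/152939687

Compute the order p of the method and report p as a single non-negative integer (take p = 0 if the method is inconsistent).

3

b = (65264592/152939687, 90717799/152939687, 40415172/152939687, -43457876/152939687)
c = (0, 3/2, 55/84, 305/154)
Ac = (0, 0, 27/7, 5545/1848)
Σ b_i: 65264592/152939687·1 + 90717799/152939687·1 + 40415172/152939687·1 + (-43457876/152939687)·1 = 1 ✓
b·c: 90717799/152939687·3/2 + 40415172/152939687·55/84 + (-43457876/152939687)·305/154 = 1/2 ✓
b·c²: 90717799/152939687·9/4 + 40415172/152939687·3025/7056 + (-43457876/152939687)·93025/23716 = 1/3 ✓
b·Ac: 40415172/152939687·27/7 + (-43457876/152939687)·5545/1848 = 1/6 ✓
b·c³: 90717799/152939687·27/8 + 40415172/152939687·166375/592704 + (-43457876/152939687)·28372625/3652264 = -222706247447/1695795249456 ≠ 1/4 ⇒ order 3.
b·(c∘Ac): 40415172/152939687·495/196 + (-43457876/152939687)·1691225/284592 = -13119553015/12846933708 ≠ 1/8
b·Ac²: 40415172/152939687·81/14 + (-43457876/152939687)·483895/155232 = 49574508737/77081602248 ≠ 1/12
b·A²c: (-43457876/152939687)·135/14 = -419058090/152939687 ≠ 1/24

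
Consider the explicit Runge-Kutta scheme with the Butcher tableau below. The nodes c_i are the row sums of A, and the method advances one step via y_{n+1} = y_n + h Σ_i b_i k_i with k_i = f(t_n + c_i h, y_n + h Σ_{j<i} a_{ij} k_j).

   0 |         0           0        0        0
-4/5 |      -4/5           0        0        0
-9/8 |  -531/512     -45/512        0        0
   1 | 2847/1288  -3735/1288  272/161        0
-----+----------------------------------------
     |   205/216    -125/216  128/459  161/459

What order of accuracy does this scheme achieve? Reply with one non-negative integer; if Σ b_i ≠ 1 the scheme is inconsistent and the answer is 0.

b = (205/216, -125/216, 128/459, 161/459)
c = (0, -4/5, -9/8, 1)
Ac = (0, 0, 9/128, 135/322)
Σ b_i: 205/216·1 + (-125/216)·1 + 128/459·1 + 161/459·1 = 1 ✓
b·c: (-125/216)·(-4/5) + 128/459·(-9/8) + 161/459·1 = 1/2 ✓
b·c²: (-125/216)·16/25 + 128/459·81/64 + 161/459·1 = 1/3 ✓
b·Ac: 128/459·9/128 + 161/459·135/322 = 1/6 ✓
b·c³: (-125/216)·(-64/125) + 128/459·(-729/512) + 161/459·1 = 1/4 ✓
b·(c∘Ac): 128/459·(-81/1024) + 161/459·135/322 = 1/8 ✓
b·Ac²: 128/459·(-9/160) + 161/459·909/3220 = 1/12 ✓
b·A²c: 161/459·153/1288 = 1/24 ✓; 4 stages ⇒ order 4.

4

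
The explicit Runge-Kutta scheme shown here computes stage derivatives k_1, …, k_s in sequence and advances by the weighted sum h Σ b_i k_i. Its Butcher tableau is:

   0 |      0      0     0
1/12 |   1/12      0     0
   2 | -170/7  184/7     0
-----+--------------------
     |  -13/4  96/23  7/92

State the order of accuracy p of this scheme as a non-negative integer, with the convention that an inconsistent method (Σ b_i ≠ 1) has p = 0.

b = (-13/4, 96/23, 7/92)
c = (0, 1/12, 2)
Ac = (0, 0, 46/21)
Σ b_i: (-13/4)·1 + 96/23·1 + 7/92·1 = 1 ✓
b·c: 96/23·1/12 + 7/92·2 = 1/2 ✓
b·c²: 96/23·1/144 + 7/92·4 = 1/3 ✓
b·Ac: 7/92·46/21 = 1/6 ✓; 3 stages ⇒ order 3.

3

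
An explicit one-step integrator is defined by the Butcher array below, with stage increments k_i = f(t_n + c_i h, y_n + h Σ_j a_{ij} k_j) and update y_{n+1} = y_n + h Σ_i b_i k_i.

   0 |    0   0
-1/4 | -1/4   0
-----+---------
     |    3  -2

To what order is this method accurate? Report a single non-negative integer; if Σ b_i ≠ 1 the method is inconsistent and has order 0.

2

b = (3, -2)
c = (0, -1/4)
Σ b_i: 3·1 + (-2)·1 = 1 ✓
b·c: (-2)·(-1/4) = 1/2 ✓; 2 stages ⇒ order 2.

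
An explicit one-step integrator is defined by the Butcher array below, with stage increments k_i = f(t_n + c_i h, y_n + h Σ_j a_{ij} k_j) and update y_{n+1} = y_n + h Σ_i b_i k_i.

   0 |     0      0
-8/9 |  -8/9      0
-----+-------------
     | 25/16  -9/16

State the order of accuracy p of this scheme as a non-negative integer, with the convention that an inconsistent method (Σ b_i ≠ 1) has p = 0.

b = (25/16, -9/16)
c = (0, -8/9)
Σ b_i: 25/16·1 + (-9/16)·1 = 1 ✓
b·c: (-9/16)·(-8/9) = 1/2 ✓; 2 stages ⇒ order 2.

2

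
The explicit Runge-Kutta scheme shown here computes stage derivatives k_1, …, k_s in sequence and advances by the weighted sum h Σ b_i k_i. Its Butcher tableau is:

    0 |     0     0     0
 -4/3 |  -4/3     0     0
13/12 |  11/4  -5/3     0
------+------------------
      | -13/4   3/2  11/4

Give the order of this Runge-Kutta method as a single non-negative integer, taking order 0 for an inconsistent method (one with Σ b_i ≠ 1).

b = (-13/4, 3/2, 11/4)
c = (0, -4/3, 13/12)
Ac = (0, 0, 20/9)
Σ b_i: (-13/4)·1 + 3/2·1 + 11/4·1 = 1 ✓
b·c: 3/2·(-4/3) + 11/4·13/12 = 47/48 ≠ 1/2 ⇒ order 1.

1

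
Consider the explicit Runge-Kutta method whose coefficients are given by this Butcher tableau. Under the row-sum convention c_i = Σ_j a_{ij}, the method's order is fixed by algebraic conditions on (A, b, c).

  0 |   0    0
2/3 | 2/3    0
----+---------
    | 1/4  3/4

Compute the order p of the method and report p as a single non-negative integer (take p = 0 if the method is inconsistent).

b = (1/4, 3/4)
c = (0, 2/3)
Σ b_i: 1/4·1 + 3/4·1 = 1 ✓
b·c: 3/4·2/3 = 1/2 ✓; 2 stages ⇒ order 2.

2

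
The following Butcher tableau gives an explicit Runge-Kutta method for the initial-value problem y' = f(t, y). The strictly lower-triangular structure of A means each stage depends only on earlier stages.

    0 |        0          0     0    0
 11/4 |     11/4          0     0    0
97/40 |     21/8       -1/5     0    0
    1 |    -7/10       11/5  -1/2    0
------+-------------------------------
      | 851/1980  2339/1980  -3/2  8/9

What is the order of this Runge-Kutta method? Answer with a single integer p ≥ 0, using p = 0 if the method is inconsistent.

b = (851/1980, 2339/1980, -3/2, 8/9)
c = (0, 11/4, 97/40, 1)
Ac = (0, 0, -11/20, 387/80)
Σ b_i: 851/1980·1 + 2339/1980·1 + (-3/2)·1 + 8/9·1 = 1 ✓
b·c: 2339/1980·11/4 + (-3/2)·97/40 + 8/9·1 = 1/2 ✓
b·c²: 2339/1980·121/16 + (-3/2)·9409/1600 + 8/9·1 = 28847/28800 ≠ 1/3 ⇒ order 2.
b·Ac: (-3/2)·(-11/20) + 8/9·387/80 = 41/8 ≠ 1/6

2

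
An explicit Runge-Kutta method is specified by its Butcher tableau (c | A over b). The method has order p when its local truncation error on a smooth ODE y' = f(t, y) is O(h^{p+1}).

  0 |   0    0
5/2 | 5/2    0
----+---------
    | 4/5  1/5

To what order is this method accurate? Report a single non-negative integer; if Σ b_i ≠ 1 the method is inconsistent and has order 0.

b = (4/5, 1/5)
c = (0, 5/2)
Σ b_i: 4/5·1 + 1/5·1 = 1 ✓
b·c: 1/5·5/2 = 1/2 ✓; 2 stages ⇒ order 2.

2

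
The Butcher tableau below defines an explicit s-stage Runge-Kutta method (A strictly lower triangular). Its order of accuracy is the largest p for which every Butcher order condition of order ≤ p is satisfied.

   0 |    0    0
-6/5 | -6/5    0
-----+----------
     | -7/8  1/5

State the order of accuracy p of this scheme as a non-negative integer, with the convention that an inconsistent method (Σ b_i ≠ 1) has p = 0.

0

b = (-7/8, 1/5)
c = (0, -6/5)
Σ b_i: (-7/8)·1 + 1/5·1 = -27/40 ≠ 1 ⇒ order 0.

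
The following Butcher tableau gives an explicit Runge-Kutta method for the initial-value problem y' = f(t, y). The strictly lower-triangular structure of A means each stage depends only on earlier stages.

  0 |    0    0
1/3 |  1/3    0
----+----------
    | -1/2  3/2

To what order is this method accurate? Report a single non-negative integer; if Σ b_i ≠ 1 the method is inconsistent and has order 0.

2

b = (-1/2, 3/2)
c = (0, 1/3)
Σ b_i: (-1/2)·1 + 3/2·1 = 1 ✓
b·c: 3/2·1/3 = 1/2 ✓; 2 stages ⇒ order 2.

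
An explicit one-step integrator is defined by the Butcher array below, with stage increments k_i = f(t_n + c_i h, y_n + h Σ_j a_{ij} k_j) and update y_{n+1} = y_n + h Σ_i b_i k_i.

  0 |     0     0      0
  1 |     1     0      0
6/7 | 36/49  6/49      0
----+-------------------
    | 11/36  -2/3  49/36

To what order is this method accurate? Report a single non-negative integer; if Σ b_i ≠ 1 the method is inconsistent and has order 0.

3

b = (11/36, -2/3, 49/36)
c = (0, 1, 6/7)
Ac = (0, 0, 6/49)
Σ b_i: 11/36·1 + (-2/3)·1 + 49/36·1 = 1 ✓
b·c: (-2/3)·1 + 49/36·6/7 = 1/2 ✓
b·c²: (-2/3)·1 + 49/36·36/49 = 1/3 ✓
b·Ac: 49/36·6/49 = 1/6 ✓; 3 stages ⇒ order 3.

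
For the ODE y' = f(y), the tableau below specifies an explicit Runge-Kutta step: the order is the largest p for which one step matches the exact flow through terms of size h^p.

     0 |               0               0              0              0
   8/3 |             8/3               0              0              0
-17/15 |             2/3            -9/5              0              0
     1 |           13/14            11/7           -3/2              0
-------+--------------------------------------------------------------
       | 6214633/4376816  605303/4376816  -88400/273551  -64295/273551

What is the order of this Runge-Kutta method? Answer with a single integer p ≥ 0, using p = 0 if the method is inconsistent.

b = (6214633/4376816, 605303/4376816, -88400/273551, -64295/273551)
c = (0, 8/3, -17/15, 1)
Ac = (0, 0, -24/5, 1237/210)
Σ b_i: 6214633/4376816·1 + 605303/4376816·1 + (-88400/273551)·1 + (-64295/273551)·1 = 1 ✓
b·c: 605303/4376816·8/3 + (-88400/273551)·(-17/15) + (-64295/273551)·1 = 1/2 ✓
b·c²: 605303/4376816·64/9 + (-88400/273551)·289/225 + (-64295/273551)·1 = 1/3 ✓
b·Ac: (-88400/273551)·(-24/5) + (-64295/273551)·1237/210 = 1/6 ✓
b·c³: 605303/4376816·512/27 + (-88400/273551)·(-4913/3375) + (-64295/273551)·1 = 35180341/12309795 ≠ 1/4 ⇒ order 3.
b·(c∘Ac): (-88400/273551)·136/25 + (-64295/273551)·1237/210 = -5157745/1641306 ≠ 1/8
b·Ac²: (-88400/273551)·(-64/5) + (-64295/273551)·29131/3150 = 48323153/24619590 ≠ 1/12
b·A²c: (-64295/273551)·36/5 = -462924/273551 ≠ 1/24

3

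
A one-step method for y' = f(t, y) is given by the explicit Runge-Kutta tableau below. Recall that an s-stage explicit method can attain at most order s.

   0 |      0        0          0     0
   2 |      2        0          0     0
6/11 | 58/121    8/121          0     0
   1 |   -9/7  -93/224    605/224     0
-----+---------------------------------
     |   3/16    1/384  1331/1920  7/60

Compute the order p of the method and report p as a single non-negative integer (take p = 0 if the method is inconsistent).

4

b = (3/16, 1/384, 1331/1920, 7/60)
c = (0, 2, 6/11, 1)
Ac = (0, 0, 16/121, 9/14)
Σ b_i: 3/16·1 + 1/384·1 + 1331/1920·1 + 7/60·1 = 1 ✓
b·c: 1/384·2 + 1331/1920·6/11 + 7/60·1 = 1/2 ✓
b·c²: 1/384·4 + 1331/1920·36/121 + 7/60·1 = 1/3 ✓
b·Ac: 1331/1920·16/121 + 7/60·9/14 = 1/6 ✓
b·c³: 1/384·8 + 1331/1920·216/1331 + 7/60·1 = 1/4 ✓
b·(c∘Ac): 1331/1920·96/1331 + 7/60·9/14 = 1/8 ✓
b·Ac²: 1331/1920·32/121 + 7/60·(-6/7) = 1/12 ✓
b·A²c: 7/60·5/14 = 1/24 ✓; 4 stages ⇒ order 4.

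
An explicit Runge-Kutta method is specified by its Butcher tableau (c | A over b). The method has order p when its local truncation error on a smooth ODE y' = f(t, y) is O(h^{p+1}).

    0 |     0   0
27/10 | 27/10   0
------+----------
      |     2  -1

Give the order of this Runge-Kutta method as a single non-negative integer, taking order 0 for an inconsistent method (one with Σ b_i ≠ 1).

1

b = (2, -1)
c = (0, 27/10)
Σ b_i: 2·1 + (-1)·1 = 1 ✓
b·c: (-1)·27/10 = -27/10 ≠ 1/2 ⇒ order 1.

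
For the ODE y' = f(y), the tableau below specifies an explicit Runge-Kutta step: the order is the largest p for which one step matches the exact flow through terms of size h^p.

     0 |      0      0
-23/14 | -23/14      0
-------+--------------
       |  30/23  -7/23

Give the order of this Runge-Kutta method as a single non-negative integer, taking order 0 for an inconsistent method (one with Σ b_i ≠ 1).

2

b = (30/23, -7/23)
c = (0, -23/14)
Σ b_i: 30/23·1 + (-7/23)·1 = 1 ✓
b·c: (-7/23)·(-23/14) = 1/2 ✓; 2 stages ⇒ order 2.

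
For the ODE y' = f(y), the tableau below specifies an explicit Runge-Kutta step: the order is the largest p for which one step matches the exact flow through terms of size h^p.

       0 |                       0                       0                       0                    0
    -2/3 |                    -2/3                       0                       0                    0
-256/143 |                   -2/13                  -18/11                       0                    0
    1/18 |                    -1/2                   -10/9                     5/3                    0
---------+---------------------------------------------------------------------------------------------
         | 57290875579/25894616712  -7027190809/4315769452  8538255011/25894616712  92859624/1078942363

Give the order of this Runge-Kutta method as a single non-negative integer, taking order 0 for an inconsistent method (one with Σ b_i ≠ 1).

3

b = (57290875579/25894616712, -7027190809/4315769452, 8538255011/25894616712, 92859624/1078942363)
c = (0, -2/3, -256/143, 1/18)
Ac = (0, 0, 12/11, -8660/3861)
Σ b_i: 57290875579/25894616712·1 + (-7027190809/4315769452)·1 + 8538255011/25894616712·1 + 92859624/1078942363·1 = 1 ✓
b·c: (-7027190809/4315769452)·(-2/3) + 8538255011/25894616712·(-256/143) + 92859624/1078942363·1/18 = 1/2 ✓
b·c²: (-7027190809/4315769452)·4/9 + 8538255011/25894616712·65536/20449 + 92859624/1078942363·1/324 = 1/3 ✓
b·Ac: 8538255011/25894616712·12/11 + 92859624/1078942363·(-8660/3861) = 1/6 ✓
b·c³: (-7027190809/4315769452)·(-8/27) + 8538255011/25894616712·(-16777216/2924207) + 92859624/1078942363·1/5832 = -17612840077403/12497389390629 ≠ 1/4 ⇒ order 3.
b·(c∘Ac): 8538255011/25894616712·(-3072/1573) + 92859624/1078942363·(-4330/34749) = -19071610352/29131443801 ≠ 1/8
b·Ac²: 8538255011/25894616712·(-8/11) + 92859624/1078942363·8029400/1656369 = 246345323371/1388598821181 ≠ 1/12
b·A²c: 92859624/1078942363·20/11 = 168835680/1078942363 ≠ 1/24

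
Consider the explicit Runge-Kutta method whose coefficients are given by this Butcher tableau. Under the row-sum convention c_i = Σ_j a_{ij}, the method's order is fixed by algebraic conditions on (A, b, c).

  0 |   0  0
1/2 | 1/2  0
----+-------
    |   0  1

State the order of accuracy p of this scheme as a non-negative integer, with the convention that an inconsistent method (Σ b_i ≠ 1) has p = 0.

2

b = (0, 1)
c = (0, 1/2)
Σ b_i: 1·1 = 1 ✓
b·c: 1·1/2 = 1/2 ✓; 2 stages ⇒ order 2.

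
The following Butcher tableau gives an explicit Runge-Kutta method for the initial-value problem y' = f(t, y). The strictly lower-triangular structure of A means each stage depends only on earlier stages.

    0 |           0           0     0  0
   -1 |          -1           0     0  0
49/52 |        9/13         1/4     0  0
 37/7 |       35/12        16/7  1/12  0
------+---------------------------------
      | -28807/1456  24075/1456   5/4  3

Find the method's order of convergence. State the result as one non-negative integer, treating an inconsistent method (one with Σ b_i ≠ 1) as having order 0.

2

b = (-28807/1456, 24075/1456, 5/4, 3)
c = (0, -1, 49/52, 37/7)
Ac = (0, 0, -1/4, -9641/4368)
Σ b_i: (-28807/1456)·1 + 24075/1456·1 + 5/4·1 + 3·1 = 1 ✓
b·c: 24075/1456·(-1) + 5/4·49/52 + 3·37/7 = 1/2 ✓
b·c²: 24075/1456·1 + 5/4·2401/2704 + 3·1369/49 = 53772857/529984 ≠ 1/3 ⇒ order 2.
b·Ac: 5/4·(-1/4) + 3·(-9641/4368) = -631/91 ≠ 1/6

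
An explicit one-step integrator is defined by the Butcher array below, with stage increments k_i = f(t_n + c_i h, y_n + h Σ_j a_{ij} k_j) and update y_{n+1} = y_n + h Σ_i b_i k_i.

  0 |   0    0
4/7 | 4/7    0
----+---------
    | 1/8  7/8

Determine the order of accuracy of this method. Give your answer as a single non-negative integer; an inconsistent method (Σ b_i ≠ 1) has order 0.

2

b = (1/8, 7/8)
c = (0, 4/7)
Σ b_i: 1/8·1 + 7/8·1 = 1 ✓
b·c: 7/8·4/7 = 1/2 ✓; 2 stages ⇒ order 2.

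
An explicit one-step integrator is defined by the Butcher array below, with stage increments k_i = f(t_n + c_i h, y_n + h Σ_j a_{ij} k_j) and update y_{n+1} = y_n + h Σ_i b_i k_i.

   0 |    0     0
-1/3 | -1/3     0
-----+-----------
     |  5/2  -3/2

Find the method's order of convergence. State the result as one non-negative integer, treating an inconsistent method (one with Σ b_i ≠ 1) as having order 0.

b = (5/2, -3/2)
c = (0, -1/3)
Σ b_i: 5/2·1 + (-3/2)·1 = 1 ✓
b·c: (-3/2)·(-1/3) = 1/2 ✓; 2 stages ⇒ order 2.

2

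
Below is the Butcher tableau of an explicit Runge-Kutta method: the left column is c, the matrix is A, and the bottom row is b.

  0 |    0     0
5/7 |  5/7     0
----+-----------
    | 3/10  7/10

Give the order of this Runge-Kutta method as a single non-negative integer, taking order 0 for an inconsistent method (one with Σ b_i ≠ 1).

b = (3/10, 7/10)
c = (0, 5/7)
Σ b_i: 3/10·1 + 7/10·1 = 1 ✓
b·c: 7/10·5/7 = 1/2 ✓; 2 stages ⇒ order 2.

2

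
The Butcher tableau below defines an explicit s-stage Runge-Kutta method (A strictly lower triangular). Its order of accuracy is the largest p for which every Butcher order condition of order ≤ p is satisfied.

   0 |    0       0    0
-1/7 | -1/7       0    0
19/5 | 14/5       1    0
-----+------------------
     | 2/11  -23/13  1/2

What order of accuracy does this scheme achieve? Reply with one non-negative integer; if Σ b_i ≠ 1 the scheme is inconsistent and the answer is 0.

0

b = (2/11, -23/13, 1/2)
c = (0, -1/7, 19/5)
Ac = (0, 0, -1/7)
Σ b_i: 2/11·1 + (-23/13)·1 + 1/2·1 = -311/286 ≠ 1 ⇒ order 0.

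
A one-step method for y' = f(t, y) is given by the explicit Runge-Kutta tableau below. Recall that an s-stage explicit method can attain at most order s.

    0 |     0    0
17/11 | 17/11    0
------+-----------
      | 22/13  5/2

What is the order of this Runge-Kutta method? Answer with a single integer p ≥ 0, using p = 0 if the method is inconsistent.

0

b = (22/13, 5/2)
c = (0, 17/11)
Σ b_i: 22/13·1 + 5/2·1 = 109/26 ≠ 1 ⇒ order 0.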